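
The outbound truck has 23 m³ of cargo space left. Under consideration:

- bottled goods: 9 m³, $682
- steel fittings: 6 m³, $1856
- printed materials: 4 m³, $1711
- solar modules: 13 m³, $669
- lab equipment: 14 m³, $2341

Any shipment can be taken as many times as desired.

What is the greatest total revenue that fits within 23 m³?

Density check — printed materials 427.75, steel fittings 309.33, lab equipment 167.21, bottled goods 75.78 are the best per m³.
Taking the top-ratio shipments first gives 5×printed materials for 8555 (20 m³).
Dropping printed materials frees 4 m³; slotting in steel fittings (6 m³) lifts the total to 8700 at 22 m³.
The spare 1 m³ is too small for any remaining shipment, and no exchange beats 8700.

8700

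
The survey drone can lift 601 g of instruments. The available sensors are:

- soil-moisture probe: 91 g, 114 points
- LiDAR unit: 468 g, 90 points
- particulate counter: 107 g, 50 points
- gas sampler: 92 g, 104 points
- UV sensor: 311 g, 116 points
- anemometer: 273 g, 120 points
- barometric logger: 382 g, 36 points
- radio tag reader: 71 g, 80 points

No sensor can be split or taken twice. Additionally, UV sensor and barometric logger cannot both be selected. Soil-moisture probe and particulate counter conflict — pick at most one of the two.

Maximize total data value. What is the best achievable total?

Soil-moisture probe + gas sampler + anemometer + radio tag reader uses 527 of the 601 g and totals 418.

418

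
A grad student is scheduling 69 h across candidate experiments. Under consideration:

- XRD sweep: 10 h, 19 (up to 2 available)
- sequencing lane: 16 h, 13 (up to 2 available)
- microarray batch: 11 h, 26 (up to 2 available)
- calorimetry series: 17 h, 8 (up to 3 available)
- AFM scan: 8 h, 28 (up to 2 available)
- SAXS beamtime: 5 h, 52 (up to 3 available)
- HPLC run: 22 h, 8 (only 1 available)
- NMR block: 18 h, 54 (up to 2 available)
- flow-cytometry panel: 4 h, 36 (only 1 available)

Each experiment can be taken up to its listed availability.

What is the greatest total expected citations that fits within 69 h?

328

Ranking by ratio (expected citations/h): SAXS beamtime 10.40, flow-cytometry panel 9.00, AFM scan 3.50.
Best packing: AFM scan + 3×SAXS beamtime + 2×NMR block + flow-cytometry panel — 63 h, 328 total.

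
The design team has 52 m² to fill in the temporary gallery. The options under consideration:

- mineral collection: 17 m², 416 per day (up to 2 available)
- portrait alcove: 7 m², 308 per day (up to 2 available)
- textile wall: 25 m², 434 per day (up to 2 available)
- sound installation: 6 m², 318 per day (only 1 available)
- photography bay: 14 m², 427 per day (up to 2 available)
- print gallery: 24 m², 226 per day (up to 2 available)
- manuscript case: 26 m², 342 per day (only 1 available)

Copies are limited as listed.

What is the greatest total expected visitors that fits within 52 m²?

Best packing: 2×portrait alcove + sound installation + 2×photography bay — 48 m², 1788 total.

1788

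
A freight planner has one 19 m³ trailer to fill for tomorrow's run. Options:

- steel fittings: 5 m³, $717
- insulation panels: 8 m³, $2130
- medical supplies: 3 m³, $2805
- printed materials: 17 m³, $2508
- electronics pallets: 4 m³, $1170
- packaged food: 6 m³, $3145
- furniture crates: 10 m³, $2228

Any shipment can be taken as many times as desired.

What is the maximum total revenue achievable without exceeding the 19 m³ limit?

Density check — medical supplies 935.00, packaged food 524.17, electronics pallets 292.50, insulation panels 266.25 are the best per m³.
Taking 6×medical supplies: 18 m³ used, 16830 in revenue.
No other feasible combination exceeds 16830.

16830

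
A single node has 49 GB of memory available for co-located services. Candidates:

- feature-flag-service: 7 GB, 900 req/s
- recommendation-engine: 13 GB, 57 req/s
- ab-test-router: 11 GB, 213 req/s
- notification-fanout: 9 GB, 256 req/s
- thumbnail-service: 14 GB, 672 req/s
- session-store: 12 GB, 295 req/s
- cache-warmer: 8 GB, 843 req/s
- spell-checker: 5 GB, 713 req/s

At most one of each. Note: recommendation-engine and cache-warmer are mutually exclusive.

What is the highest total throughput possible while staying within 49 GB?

3423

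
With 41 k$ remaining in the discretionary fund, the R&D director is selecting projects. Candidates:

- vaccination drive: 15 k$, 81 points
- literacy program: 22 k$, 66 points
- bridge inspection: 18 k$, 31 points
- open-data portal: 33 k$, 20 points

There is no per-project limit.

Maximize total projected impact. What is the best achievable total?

The ratio ordering already packs tightly: 2×vaccination drive, 30 k$, 162.
No other feasible combination exceeds 162.

162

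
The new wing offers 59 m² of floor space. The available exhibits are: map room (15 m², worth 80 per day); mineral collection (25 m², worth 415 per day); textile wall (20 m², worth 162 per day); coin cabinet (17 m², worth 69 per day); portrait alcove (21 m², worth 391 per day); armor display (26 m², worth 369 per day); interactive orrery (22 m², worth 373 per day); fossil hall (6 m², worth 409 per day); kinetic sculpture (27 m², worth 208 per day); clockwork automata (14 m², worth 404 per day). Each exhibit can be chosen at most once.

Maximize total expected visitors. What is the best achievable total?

Best packing: map room + portrait alcove + fossil hall + clockwork automata — 56 m², 1284 total.

1284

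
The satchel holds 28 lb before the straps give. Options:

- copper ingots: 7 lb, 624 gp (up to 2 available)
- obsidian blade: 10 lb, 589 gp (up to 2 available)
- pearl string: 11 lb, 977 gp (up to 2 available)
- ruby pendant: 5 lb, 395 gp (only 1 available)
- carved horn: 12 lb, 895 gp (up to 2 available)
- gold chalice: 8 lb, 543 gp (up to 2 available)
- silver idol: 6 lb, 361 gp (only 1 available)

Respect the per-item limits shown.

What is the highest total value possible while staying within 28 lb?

Ranking by ratio (value/lb): copper ingots 89.14, pearl string 88.82, ruby pendant 79.00.
The ratio heuristic lands on 2×copper ingots + pearl string (2225) but leaves 3 lb idle.
Replace 2×copper ingots with pearl string + ruby pendant: the trade gains 124 net, giving 2349 at 27 lb.
No other feasible combination exceeds 2349.

2349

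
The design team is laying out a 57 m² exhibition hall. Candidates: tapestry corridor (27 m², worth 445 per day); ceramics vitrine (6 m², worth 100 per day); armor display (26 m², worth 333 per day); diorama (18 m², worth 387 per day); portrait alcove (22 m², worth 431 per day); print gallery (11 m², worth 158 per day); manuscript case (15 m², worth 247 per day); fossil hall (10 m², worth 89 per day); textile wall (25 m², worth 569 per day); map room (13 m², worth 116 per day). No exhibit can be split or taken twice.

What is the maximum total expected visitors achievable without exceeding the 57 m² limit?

The ratio heuristic lands on ceramics vitrine + diorama + textile wall (1056) but leaves 8 m² idle.
Replace ceramics vitrine with print gallery: the trade gains 58 net, giving 1114 at 54 m².
Nothing else within 57 m² beats 1114.

1114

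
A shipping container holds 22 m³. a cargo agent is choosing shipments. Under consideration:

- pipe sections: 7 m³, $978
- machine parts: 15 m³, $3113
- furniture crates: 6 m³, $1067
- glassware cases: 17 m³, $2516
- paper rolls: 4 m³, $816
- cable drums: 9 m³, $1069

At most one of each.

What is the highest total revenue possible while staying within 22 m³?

4180

By revenue per m³: machine parts 207.53, paper rolls 204.00, furniture crates 177.83 lead.
Filling by ratio: machine parts + paper rolls for 3929, with 3 m³ left unused.
The 4 m³ tied up in paper rolls is better spent on furniture crates — total rises to 4180 (21 m³).
The spare 1 m³ is too small for any remaining shipment, and no exchange beats 4180.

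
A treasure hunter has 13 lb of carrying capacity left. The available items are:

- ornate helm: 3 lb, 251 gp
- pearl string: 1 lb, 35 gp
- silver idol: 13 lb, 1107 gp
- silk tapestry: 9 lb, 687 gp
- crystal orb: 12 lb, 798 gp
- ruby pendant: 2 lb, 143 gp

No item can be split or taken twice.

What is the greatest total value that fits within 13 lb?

Ranking by ratio (value/lb): silver idol 85.15, ornate helm 83.67, silk tapestry 76.33, ruby pendant 71.50.
Silver idol uses 13 of the 13 lb and totals 1107.

1107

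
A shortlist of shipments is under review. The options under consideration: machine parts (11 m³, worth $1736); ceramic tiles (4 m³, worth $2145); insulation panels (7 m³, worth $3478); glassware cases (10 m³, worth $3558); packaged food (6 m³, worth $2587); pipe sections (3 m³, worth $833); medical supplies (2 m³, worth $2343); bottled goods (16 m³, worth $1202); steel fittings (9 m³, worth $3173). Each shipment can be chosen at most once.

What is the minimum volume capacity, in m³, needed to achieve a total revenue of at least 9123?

18

Look for the lowest-volume combination reaching 9123.
Taking insulation panels + packaged food + pipe sections + medical supplies gives 9241 (≥ 9123) for 18 m³.
Below 18 m³ the best achievable stays under 9123.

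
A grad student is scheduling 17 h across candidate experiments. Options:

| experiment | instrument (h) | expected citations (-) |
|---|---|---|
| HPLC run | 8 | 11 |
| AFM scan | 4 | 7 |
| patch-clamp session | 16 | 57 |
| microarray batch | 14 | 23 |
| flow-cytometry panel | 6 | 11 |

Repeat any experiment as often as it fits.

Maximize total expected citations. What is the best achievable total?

57

Density check — patch-clamp session 3.56, flow-cytometry panel 1.83, AFM scan 1.75 are the best per h.
Best packing: patch-clamp session — 16 h, 57 total.
That's the maximum — no swap from here does better than 57.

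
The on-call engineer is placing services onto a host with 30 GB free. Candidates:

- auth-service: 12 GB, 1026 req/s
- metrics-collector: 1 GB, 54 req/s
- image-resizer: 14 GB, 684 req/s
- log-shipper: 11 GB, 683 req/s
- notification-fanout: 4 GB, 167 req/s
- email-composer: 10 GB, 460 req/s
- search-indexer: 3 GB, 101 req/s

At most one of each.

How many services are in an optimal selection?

4

The maximum throughput within 30 GB is 1977.
For example auth-service + log-shipper + notification-fanout + search-indexer achieves it, using 30 GB.
All optima have 4 services.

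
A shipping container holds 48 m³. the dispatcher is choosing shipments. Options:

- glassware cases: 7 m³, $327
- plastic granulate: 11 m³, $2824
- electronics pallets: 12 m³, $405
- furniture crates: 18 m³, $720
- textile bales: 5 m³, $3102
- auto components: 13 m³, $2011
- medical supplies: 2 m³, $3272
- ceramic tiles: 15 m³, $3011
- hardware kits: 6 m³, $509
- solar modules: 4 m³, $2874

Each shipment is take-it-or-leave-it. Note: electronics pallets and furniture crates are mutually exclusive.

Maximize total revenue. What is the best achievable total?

Best packing: plastic granulate + textile bales + medical supplies + ceramic tiles + hardware kits + solar modules — 43 m³, 15592 total.
The closest alternative, glassware cases + plastic granulate + textile bales + medical supplies + ceramic tiles + solar modules, reaches only 15410.

15592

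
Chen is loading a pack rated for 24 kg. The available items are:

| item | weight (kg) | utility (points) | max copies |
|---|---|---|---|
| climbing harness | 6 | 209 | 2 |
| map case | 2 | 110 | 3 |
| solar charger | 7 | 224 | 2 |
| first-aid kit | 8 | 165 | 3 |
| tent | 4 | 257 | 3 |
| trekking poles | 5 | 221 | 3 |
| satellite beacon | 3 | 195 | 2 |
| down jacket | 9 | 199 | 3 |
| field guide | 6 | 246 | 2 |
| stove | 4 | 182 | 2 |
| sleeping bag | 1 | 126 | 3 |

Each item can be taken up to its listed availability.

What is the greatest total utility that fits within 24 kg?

Density check — sleeping bag 126.00, satellite beacon 65.00, tent 64.25 are the best per kg.
Greedy by ratio would take map case + 3×tent + 2×satellite beacon + 3×sleeping bag: 23 kg used, total 1649.
Replace satellite beacon with 2×map case: the trade gains 25 net, giving 1674 at 24 kg.
Every other selection either busts 24 kg or exceeds an availability limit or fails to beat 1674.

1674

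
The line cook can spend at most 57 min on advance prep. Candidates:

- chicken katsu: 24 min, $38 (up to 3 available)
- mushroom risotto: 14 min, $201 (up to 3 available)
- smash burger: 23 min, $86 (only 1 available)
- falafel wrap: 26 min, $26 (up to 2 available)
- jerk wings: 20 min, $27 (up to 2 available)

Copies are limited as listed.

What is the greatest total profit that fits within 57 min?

Best packing: 3×mushroom risotto — 42 min, 603 total.
Every other selection either busts 57 min or exceeds an availability limit or fails to beat 603.

603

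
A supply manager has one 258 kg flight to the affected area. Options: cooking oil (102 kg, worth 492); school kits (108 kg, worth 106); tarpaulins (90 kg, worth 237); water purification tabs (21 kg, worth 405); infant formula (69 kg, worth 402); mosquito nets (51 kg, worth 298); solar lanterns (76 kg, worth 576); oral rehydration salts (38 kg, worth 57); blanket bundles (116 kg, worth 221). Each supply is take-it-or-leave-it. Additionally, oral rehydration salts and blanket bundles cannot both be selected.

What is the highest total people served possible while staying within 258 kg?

Taking the top-ratio supplies first gives water purification tabs + infant formula + mosquito nets + solar lanterns + oral rehydration salts for 1738 (255 kg).
The 107 kg tied up in infant formula and oral rehydration salts is better spent on cooking oil — total rises to 1771 (250 kg).
An exhaustive check of the 512 subsets confirms 1771.

1771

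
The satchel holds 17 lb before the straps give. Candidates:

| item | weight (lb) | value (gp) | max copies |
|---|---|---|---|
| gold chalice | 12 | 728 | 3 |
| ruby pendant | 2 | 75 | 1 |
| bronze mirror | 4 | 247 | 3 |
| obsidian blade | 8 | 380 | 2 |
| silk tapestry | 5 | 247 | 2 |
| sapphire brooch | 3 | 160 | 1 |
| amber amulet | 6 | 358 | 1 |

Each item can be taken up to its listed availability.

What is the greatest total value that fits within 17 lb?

1012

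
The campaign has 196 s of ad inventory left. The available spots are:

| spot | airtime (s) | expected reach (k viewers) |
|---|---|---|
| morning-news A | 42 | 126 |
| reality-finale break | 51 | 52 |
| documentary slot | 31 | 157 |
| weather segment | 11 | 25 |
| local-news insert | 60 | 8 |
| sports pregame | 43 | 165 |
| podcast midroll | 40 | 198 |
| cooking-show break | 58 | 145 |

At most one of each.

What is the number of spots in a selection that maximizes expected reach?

Best achievable expected reach is 690.
For example documentary slot + weather segment + sports pregame + podcast midroll + cooking-show break achieves it, using 183 s.
All optima have 5 spots.

5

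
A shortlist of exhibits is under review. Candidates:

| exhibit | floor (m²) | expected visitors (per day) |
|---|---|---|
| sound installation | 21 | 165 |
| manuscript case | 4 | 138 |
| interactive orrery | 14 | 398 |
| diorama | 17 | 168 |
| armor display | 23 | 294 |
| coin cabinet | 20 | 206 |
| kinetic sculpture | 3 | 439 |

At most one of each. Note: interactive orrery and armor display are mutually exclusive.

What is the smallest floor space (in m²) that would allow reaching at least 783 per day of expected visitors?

17

Need the lightest bundle worth ≥ 783.
interactive orrery + kinetic sculpture reaches 837 using 17 m².
Any bundle with less than 17 m² falls short of 783.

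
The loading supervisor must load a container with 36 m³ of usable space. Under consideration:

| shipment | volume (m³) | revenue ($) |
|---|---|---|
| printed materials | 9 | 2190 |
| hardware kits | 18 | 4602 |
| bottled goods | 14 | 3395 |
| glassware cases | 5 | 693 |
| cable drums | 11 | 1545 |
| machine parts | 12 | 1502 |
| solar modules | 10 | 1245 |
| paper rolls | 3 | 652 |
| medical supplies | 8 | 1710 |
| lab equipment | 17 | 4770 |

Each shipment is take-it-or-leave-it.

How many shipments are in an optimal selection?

2

The maximum revenue within 36 m³ is 9372.
One optimal bundle: hardware kits + lab equipment (35 m³).
All optima have 2 shipments.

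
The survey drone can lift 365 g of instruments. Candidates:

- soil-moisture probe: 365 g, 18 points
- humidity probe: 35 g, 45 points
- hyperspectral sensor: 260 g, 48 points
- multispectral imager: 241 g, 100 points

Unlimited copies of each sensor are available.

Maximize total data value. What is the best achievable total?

10×humidity probe uses 350 of the 365 g and totals 450.
Every other selection either busts 365 g or fails to beat 450.

450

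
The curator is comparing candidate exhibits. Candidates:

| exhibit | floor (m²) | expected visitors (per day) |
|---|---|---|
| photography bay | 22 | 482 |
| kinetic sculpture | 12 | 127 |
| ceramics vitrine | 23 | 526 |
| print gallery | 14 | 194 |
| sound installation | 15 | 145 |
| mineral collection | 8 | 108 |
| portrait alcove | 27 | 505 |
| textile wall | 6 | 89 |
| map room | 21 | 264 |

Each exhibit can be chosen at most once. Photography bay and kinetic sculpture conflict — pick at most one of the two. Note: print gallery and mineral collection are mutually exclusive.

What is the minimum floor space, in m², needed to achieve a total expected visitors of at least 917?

45

Need the lightest bundle worth ≥ 917.
photography bay + ceramics vitrine reaches 1008 using 45 m².
Any bundle with less than 45 m² falls short of 917.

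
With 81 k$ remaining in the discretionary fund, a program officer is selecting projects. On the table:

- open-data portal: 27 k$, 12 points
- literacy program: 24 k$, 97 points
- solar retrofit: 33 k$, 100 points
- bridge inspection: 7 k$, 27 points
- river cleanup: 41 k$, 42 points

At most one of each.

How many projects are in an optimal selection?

Best achievable projected impact is 224.
One optimal bundle: literacy program + solar retrofit + bridge inspection (64 k$).
Every optimal selection uses 3 projects.

3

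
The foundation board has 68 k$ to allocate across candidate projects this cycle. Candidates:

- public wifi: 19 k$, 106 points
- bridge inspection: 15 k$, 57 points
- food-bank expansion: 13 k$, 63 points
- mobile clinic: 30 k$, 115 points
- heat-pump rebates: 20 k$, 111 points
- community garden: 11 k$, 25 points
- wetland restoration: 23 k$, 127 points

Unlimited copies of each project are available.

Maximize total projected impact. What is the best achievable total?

365

Density check — public wifi 5.58, heat-pump rebates 5.55, wetland restoration 5.52 are the best per k$.
Taking the top-ratio projects first gives 3×public wifi + community garden for 343 (68 k$).
Dropping 3×public wifi and community garden frees 68 k$; slotting in heat-pump rebates + 2×wetland restoration (66 k$) lifts the total to 365 at 66 k$.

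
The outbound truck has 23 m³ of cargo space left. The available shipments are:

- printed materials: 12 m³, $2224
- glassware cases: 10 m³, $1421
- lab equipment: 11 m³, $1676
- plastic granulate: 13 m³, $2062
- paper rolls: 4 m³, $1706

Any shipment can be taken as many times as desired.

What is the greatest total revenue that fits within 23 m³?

The ratio ordering already packs tightly: 5×paper rolls, 20 m³, 8530.
The spare 3 m³ is too small for any remaining shipment, and no exchange beats 8530.

8530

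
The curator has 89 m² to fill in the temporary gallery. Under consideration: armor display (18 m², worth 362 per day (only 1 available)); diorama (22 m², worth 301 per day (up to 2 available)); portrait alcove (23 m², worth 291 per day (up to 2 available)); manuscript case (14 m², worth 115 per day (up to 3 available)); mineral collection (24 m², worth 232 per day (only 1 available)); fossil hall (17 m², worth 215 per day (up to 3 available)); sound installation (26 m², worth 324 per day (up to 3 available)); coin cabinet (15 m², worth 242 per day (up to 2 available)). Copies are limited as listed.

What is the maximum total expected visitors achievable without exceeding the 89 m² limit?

1362

Best packing: armor display + diorama + fossil hall + 2×coin cabinet — 87 m², 1362 total.
The spare 2 m² is too small for any remaining exhibit, and no exchange beats 1362.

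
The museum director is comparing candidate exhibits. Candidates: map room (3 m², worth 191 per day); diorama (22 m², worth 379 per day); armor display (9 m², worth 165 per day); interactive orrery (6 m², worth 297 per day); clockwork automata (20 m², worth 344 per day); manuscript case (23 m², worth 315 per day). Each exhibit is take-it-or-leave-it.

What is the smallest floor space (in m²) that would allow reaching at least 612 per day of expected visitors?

Look for the lowest-floor combination reaching 612.
map room + armor display + interactive orrery reaches 653 using 18 m².
Any bundle with less than 18 m² falls short of 612.

18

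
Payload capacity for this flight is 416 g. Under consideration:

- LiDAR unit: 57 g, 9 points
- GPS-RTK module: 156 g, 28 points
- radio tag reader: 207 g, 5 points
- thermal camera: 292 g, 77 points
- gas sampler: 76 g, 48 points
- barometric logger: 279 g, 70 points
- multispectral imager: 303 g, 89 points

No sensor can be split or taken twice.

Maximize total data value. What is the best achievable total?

137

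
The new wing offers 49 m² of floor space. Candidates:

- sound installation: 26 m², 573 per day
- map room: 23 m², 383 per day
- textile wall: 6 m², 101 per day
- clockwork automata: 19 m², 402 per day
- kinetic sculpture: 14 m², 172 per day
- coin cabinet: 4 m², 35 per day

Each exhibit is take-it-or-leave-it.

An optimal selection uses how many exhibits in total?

Optimal total is 1010.
sound installation + clockwork automata + coin cabinet hits 1010 at 49 m².
All optima have 3 exhibits.

3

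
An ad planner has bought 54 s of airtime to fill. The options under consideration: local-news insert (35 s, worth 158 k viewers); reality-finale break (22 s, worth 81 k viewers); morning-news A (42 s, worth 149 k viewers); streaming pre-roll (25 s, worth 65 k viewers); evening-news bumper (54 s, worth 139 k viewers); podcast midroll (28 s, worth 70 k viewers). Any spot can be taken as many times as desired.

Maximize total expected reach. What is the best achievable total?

162

A density-first pass picks local-news insert — 158 at 35 s.
The 35 s tied up in local-news insert is better spent on 2×reality-finale break — total rises to 162 (44 s).
Nothing else within 54 s beats 162.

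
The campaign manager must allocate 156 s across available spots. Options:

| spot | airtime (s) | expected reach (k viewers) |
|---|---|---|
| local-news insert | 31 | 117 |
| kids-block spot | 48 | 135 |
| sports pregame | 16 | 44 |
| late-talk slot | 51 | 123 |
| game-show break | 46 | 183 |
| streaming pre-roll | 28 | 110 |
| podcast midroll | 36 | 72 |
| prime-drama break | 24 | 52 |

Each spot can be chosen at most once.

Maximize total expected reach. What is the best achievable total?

545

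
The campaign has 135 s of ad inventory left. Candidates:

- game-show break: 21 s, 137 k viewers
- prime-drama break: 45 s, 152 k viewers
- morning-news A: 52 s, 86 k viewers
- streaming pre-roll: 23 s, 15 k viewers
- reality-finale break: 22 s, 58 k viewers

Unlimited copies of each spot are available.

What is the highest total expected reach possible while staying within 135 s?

822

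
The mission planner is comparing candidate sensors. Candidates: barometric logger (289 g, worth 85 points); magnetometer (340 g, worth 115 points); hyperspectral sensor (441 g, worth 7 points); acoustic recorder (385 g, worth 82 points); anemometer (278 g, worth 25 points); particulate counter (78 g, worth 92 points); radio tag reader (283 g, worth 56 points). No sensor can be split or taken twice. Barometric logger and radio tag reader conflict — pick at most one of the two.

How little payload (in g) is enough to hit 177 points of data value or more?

367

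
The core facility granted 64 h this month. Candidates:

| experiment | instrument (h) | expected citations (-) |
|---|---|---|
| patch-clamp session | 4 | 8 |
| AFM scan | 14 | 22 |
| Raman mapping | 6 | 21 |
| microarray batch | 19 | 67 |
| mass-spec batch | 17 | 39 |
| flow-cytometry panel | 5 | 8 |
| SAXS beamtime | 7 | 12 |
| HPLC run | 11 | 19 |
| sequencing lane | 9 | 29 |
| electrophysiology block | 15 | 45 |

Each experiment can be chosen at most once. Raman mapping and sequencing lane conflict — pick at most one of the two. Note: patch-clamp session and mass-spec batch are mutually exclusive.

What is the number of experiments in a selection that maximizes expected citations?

The maximum expected citations within 64 h is 184.
Raman mapping + microarray batch + mass-spec batch + SAXS beamtime + electrophysiology block hits 184 at 64 h.
Any selection reaching 184 contains exactly 5 experiments.

5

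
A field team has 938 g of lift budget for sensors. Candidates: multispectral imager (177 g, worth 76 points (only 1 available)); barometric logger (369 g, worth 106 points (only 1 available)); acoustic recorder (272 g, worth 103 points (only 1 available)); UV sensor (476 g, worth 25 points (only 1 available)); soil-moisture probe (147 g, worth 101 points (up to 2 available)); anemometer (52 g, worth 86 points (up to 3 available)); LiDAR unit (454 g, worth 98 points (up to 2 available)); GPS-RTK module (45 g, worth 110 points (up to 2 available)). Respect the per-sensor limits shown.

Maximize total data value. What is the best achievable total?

786

A density-first pass picks multispectral imager + 2×soil-moisture probe + 3×anemometer + 2×GPS-RTK module — 756 at 717 g.
Dropping multispectral imager frees 177 g; slotting in barometric logger (369 g) lifts the total to 786 at 909 g.
Every other selection either busts 938 g or exceeds an availability limit or fails to beat 786.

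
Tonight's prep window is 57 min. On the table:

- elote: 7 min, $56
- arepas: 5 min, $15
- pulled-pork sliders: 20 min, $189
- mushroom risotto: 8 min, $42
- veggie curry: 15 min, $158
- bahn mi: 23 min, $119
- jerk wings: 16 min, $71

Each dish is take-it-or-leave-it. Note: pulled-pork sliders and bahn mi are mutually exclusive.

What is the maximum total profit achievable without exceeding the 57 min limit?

By profit per min: veggie curry 10.53, pulled-pork sliders 9.45, elote 8.00 lead.
Elote + arepas + pulled-pork sliders + mushroom risotto + veggie curry uses 55 of the 57 min and totals 460.
No other feasible combination exceeds 460.

460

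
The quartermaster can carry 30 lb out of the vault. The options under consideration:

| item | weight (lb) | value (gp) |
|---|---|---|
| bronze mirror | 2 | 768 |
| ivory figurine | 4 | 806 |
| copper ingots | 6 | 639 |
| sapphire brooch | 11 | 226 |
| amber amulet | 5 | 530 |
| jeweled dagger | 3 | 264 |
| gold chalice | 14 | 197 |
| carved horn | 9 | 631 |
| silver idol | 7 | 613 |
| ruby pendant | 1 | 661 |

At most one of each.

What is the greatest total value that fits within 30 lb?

4299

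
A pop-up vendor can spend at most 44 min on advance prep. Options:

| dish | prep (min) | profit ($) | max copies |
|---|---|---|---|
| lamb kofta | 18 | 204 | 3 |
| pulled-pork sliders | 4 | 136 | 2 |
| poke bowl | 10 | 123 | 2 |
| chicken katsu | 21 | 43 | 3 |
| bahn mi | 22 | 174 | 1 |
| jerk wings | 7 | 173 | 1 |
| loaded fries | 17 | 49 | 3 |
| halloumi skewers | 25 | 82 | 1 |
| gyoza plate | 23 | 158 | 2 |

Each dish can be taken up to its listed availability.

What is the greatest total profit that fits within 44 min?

772

Density check — pulled-pork sliders 34.00, jerk wings 24.71, poke bowl 12.30, lamb kofta 11.33 are the best per min.
A density-first pass picks 2×pulled-pork sliders + 2×poke bowl + jerk wings — 691 at 35 min.
Dropping poke bowl frees 10 min; slotting in lamb kofta (18 min) lifts the total to 772 at 43 min.
That's the maximum — no swap from here does better than 772.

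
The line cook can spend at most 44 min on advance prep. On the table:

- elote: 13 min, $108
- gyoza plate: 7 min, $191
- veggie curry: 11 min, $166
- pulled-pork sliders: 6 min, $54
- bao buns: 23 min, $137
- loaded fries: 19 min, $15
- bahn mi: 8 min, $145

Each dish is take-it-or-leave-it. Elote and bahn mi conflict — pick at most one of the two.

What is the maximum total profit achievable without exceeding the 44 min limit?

556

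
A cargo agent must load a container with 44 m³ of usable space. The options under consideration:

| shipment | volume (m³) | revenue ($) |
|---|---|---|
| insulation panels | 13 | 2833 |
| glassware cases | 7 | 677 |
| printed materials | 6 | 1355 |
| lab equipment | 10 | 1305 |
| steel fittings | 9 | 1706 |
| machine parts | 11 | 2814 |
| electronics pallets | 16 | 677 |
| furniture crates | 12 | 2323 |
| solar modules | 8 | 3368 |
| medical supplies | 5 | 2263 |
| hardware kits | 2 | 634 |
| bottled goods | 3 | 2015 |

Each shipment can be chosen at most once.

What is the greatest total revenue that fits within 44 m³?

14155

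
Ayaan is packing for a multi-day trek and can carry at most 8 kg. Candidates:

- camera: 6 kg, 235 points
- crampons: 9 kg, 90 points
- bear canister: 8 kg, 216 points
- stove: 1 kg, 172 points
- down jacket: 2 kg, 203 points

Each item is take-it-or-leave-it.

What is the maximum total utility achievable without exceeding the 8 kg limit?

438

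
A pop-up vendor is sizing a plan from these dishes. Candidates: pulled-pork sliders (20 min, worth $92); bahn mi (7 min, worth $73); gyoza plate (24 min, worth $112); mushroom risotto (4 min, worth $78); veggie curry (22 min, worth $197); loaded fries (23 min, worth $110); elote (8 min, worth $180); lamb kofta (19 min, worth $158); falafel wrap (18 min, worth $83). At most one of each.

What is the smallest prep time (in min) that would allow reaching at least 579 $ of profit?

53

Look for the lowest-prep combination reaching 579.
Taking mushroom risotto + veggie curry + elote + lamb kofta gives 613 (≥ 579) for 53 min.
No combination under 53 min hits 579.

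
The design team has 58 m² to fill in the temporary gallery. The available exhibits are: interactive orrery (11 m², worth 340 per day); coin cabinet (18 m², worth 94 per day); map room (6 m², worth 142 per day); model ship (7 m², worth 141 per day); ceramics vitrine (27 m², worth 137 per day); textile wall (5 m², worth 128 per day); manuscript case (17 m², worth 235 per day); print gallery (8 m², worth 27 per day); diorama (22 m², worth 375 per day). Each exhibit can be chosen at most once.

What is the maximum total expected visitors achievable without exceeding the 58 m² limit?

Interactive orrery + map room + model ship + textile wall + diorama uses 51 of the 58 m² and totals 1126.
Every other selection either busts 58 m² or fails to beat 1126.

1126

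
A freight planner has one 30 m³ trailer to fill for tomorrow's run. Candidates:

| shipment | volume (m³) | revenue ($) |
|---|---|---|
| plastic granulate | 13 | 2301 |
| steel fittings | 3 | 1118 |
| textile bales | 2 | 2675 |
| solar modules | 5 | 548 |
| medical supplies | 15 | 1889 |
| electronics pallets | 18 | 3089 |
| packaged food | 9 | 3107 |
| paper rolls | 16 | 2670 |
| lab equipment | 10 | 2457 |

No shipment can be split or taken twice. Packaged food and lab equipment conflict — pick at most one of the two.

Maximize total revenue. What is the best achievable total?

9570

Ranking by ratio (revenue/m³): textile bales 1337.50, steel fittings 372.67, packaged food 345.22, lab equipment 245.70.
Best packing: steel fittings + textile bales + packaged food + paper rolls — 30 m³, 9570 total.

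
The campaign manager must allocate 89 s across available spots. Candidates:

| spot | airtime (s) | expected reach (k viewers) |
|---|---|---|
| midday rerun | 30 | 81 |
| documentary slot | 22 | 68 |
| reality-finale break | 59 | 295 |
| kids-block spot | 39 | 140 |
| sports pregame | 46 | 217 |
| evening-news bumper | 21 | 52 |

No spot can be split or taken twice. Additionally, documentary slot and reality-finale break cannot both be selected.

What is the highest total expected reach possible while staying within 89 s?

Ranking by ratio (expected reach/s): reality-finale break 5.00, sports pregame 4.72, kids-block spot 3.59.
Best packing: midday rerun + reality-finale break — 89 s, 376 total.
Next best is kids-block spot + sports pregame at 357 (85 s) — short by 19.

376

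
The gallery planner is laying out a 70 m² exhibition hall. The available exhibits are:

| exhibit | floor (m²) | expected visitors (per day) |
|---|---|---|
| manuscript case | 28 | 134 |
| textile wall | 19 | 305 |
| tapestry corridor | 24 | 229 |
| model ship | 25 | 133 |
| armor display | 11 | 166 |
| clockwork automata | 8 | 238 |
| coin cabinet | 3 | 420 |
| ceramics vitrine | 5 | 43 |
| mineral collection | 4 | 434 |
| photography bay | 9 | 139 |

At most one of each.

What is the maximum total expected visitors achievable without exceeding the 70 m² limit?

1792

A density-first pass picks textile wall + armor display + clockwork automata + coin cabinet + ceramics vitrine + mineral collection + photography bay — 1745 at 59 m².
Dropping ceramics vitrine and photography bay frees 14 m²; slotting in tapestry corridor (24 m²) lifts the total to 1792 at 69 m².
Next best is textile wall + tapestry corridor + clockwork automata + coin cabinet + mineral collection + photography bay at 1765 (67 m²) — short by 27.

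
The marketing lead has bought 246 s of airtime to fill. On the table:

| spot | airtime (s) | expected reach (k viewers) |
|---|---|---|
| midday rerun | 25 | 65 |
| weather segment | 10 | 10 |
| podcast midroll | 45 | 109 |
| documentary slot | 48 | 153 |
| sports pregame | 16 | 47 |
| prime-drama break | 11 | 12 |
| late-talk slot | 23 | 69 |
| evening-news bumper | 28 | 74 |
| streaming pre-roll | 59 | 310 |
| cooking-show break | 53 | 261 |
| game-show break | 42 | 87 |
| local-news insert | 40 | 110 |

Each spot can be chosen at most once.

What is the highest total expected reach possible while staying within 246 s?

955

A density-first pass picks documentary slot + sports pregame + late-talk slot + streaming pre-roll + cooking-show break + local-news insert — 950 at 239 s.
Dropping late-talk slot frees 23 s; slotting in evening-news bumper (28 s) lifts the total to 955 at 244 s.
That's the maximum — no swap from here does better than 955.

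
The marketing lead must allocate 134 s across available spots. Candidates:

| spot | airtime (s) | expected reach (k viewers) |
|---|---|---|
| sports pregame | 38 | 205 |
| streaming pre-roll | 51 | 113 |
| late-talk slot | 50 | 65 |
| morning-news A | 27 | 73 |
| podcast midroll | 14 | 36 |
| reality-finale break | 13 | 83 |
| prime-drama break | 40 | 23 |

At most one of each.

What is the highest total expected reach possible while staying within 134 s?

474

A density-first pass picks sports pregame + morning-news A + podcast midroll + reality-finale break + prime-drama break — 420 at 132 s.
The 54 s tied up in podcast midroll and prime-drama break is better spent on streaming pre-roll — total rises to 474 (129 s).
Next best is sports pregame + streaming pre-roll + podcast midroll + reality-finale break at 437 (116 s) — short by 37.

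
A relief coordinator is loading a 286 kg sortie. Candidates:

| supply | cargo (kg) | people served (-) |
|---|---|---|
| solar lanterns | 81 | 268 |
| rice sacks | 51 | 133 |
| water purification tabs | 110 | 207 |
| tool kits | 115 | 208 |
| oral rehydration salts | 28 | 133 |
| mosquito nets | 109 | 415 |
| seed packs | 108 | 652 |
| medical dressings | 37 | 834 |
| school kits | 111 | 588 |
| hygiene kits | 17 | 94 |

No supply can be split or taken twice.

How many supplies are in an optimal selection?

Best achievable people served is 2207.
For example oral rehydration salts + seed packs + medical dressings + school kits achieves it, using 284 kg.
Any selection reaching 2207 contains exactly 4 supplies.

4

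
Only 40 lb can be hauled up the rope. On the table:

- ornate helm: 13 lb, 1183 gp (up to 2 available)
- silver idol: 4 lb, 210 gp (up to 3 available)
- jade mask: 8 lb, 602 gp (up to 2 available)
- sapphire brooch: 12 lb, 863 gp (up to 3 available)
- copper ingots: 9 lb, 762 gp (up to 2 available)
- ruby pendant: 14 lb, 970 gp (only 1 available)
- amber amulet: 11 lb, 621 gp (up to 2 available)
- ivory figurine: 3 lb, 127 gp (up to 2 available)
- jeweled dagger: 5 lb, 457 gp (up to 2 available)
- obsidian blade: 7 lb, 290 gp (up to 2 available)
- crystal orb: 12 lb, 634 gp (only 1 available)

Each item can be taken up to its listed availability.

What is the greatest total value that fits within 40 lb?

3585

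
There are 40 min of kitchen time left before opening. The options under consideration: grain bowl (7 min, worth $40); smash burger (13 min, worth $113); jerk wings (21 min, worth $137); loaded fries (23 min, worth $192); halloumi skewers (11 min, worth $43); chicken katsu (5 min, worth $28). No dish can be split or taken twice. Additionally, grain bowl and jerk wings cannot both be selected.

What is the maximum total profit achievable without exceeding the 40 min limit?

305

The ratio ordering already packs tightly: smash burger + loaded fries, 36 min, 305.
Runner-up smash burger + jerk wings + chicken katsu tops out at 278.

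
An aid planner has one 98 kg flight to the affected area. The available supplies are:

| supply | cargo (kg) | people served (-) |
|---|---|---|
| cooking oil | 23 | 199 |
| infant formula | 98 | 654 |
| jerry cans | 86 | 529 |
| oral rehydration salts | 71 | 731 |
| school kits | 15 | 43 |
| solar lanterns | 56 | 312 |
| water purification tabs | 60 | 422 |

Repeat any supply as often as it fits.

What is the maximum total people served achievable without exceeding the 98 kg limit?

The ratio ordering already packs tightly: cooking oil + oral rehydration salts, 94 kg, 930.
Every other selection either busts 98 kg or fails to beat 930.

930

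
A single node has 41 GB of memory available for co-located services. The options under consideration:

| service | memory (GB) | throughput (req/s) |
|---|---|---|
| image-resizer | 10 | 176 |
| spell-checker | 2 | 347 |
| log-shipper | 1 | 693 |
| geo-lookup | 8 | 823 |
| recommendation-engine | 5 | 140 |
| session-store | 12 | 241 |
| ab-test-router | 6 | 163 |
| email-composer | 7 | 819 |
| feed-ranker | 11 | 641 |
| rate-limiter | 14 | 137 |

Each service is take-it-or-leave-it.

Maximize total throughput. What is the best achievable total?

3626

Best packing: spell-checker + log-shipper + geo-lookup + recommendation-engine + ab-test-router + email-composer + feed-ranker — 40 GB, 3626 total.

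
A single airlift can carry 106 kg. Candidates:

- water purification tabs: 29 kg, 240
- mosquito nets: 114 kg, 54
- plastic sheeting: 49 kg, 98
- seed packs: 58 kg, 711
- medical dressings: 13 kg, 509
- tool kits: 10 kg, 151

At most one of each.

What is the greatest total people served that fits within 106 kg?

1460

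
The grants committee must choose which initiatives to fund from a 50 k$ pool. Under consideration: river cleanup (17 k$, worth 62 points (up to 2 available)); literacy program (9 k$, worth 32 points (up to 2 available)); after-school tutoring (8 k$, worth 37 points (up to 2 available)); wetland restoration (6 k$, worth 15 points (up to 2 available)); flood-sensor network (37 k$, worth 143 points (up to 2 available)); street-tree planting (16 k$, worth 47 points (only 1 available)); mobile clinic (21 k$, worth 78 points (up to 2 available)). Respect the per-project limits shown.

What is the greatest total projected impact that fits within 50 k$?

198

Density check — after-school tutoring 4.62, flood-sensor network 3.86, mobile clinic 3.71, river cleanup 3.65 are the best per k$.
A density-first pass picks literacy program + 2×after-school tutoring + mobile clinic — 184 at 46 k$.
The 30 k$ tied up in literacy program and mobile clinic is better spent on 2×river cleanup — total rises to 198 (50 k$).
Every other selection either busts 50 k$ or exceeds an availability limit or fails to beat 198.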